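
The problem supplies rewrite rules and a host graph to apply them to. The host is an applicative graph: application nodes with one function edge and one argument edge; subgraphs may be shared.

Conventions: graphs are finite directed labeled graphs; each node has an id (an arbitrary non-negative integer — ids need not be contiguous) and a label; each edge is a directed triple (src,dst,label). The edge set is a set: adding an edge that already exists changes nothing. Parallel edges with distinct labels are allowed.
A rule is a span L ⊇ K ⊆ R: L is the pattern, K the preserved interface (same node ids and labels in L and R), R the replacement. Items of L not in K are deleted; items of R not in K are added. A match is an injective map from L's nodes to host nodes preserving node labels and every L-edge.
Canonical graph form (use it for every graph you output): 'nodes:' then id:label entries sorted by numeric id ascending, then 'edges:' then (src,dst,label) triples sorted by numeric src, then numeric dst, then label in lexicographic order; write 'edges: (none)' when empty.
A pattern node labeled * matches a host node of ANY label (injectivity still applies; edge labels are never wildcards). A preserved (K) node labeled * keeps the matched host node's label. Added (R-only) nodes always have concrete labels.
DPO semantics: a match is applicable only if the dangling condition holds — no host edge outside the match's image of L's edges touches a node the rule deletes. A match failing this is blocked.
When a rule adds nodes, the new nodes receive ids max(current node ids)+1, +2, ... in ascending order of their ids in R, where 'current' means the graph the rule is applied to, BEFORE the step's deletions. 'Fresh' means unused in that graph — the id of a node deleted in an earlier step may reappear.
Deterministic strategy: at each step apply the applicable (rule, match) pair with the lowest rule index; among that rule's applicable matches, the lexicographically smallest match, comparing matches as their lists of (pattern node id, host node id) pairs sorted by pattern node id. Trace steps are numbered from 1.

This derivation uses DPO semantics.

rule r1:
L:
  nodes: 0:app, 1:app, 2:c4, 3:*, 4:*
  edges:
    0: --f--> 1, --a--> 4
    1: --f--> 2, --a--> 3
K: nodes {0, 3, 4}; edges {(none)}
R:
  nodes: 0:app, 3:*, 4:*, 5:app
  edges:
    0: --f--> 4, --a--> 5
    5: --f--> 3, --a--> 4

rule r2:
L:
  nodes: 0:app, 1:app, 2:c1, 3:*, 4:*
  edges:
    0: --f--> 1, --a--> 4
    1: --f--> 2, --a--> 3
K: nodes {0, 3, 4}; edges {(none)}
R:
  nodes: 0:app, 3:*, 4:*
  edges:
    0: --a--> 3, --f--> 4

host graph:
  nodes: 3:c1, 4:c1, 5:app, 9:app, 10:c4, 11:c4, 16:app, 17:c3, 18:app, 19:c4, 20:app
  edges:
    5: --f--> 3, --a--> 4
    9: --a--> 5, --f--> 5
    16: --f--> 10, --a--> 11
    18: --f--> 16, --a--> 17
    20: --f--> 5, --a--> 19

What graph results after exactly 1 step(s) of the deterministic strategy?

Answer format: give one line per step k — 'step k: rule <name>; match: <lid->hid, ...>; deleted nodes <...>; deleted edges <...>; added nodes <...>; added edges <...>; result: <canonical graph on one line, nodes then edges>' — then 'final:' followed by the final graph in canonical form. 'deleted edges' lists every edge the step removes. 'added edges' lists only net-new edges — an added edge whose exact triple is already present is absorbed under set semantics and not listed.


step 1: rule r1; match: 0->18, 1->16, 2->10, 3->11, 4->17; deleted nodes 10, 16; deleted edges (16,10,f); (16,11,a); (18,16,f); (18,17,a); added nodes 21; added edges (18,17,f); (18,21,a); (21,11,f); (21,17,a); result: nodes: 3:c1, 4:c1, 5:app, 9:app, 11:c4, 17:c3, 18:app, 19:c4, 20:app, 21:app edges: (5,3,f); (5,4,a); (9,5,a); (9,5,f); (18,17,f); (18,21,a); (20,5,f); (20,19,a); (21,11,f); (21,17,a)
final:
nodes: 3:c1, 4:c1, 5:app, 9:app, 11:c4, 17:c3, 18:app, 19:c4, 20:app, 21:app
edges: (5,3,f); (5,4,a); (9,5,a); (9,5,f); (18,17,f); (18,21,a); (20,5,f); (20,19,a); (21,11,f); (21,17,a)


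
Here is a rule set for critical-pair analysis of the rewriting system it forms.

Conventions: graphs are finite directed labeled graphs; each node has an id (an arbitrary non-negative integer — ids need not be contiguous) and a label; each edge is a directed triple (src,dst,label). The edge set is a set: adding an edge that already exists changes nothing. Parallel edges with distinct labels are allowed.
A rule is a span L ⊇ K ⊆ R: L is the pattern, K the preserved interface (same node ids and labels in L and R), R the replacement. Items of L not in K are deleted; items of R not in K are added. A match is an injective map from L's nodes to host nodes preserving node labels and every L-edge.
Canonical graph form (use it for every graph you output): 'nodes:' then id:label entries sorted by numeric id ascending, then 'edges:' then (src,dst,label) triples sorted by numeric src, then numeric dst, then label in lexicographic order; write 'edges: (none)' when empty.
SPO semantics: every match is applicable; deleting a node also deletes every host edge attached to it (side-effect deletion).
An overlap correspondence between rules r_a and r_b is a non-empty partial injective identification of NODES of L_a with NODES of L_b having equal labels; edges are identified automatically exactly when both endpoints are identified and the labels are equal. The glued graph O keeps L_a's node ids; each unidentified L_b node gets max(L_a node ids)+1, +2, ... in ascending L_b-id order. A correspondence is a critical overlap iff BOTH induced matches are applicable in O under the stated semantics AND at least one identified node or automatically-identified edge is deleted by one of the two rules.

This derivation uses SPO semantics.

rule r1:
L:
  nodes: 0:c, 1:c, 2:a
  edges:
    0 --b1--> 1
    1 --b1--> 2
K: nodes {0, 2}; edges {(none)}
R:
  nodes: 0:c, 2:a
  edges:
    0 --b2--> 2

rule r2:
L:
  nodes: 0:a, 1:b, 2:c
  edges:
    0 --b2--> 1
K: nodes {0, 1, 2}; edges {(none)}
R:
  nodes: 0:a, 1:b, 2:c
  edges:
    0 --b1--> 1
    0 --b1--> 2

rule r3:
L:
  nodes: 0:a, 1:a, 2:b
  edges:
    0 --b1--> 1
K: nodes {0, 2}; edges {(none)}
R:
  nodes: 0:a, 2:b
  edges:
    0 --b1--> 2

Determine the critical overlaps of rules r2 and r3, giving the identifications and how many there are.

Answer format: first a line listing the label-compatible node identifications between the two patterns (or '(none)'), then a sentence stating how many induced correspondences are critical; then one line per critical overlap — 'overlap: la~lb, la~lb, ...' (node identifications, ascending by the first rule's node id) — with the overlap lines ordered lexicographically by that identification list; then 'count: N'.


label-compatible node identifications between L(r2) and L(r3): 0~0, 0~1, 1~2
2 of the induced correspondences are critical overlaps of r2 and r3.
overlap: 0~1
overlap: 0~1, 1~2
count: 2


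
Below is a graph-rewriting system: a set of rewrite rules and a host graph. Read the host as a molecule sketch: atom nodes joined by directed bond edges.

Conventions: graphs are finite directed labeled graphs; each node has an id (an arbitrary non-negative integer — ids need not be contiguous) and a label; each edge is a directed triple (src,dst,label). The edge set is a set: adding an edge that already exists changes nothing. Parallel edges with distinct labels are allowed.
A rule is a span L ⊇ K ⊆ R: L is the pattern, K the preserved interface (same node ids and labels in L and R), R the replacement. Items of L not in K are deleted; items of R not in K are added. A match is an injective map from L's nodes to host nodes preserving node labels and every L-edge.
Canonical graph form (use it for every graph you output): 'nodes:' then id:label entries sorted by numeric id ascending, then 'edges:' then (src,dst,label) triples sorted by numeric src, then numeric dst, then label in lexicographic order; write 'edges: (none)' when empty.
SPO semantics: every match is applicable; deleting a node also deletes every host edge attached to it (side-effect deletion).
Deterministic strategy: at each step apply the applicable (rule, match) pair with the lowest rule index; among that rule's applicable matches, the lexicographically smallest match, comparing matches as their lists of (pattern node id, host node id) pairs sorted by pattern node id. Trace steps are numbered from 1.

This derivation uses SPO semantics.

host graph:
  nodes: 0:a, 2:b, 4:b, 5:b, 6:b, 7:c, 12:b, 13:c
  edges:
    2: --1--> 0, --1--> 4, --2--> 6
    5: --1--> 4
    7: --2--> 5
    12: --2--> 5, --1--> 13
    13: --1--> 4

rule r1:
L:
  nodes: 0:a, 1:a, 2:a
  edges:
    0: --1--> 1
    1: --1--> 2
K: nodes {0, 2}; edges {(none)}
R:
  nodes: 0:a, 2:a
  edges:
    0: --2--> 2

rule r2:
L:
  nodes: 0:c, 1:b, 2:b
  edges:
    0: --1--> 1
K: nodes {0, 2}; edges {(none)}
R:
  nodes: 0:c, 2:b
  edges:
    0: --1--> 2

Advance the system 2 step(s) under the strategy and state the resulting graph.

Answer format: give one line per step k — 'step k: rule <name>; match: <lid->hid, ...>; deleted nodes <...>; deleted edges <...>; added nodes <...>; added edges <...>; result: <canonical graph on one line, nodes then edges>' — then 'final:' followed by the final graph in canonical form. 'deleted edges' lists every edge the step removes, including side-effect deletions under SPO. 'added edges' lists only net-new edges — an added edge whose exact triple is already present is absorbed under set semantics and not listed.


step 1: rule r2; match: 0->13, 1->4, 2->2; deleted nodes 4; deleted edges (2,4,1); (5,4,1); (13,4,1); added nodes (none); added edges (13,2,1); result: nodes: 0:a, 2:b, 5:b, 6:b, 7:c, 12:b, 13:c edges: (2,0,1); (2,6,2); (7,5,2); (12,5,2); (12,13,1); (13,2,1)
step 2: rule r2; match: 0->13, 1->2, 2->5; deleted nodes 2; deleted edges (2,0,1); (2,6,2); (13,2,1); added nodes (none); added edges (13,5,1); result: nodes: 0:a, 5:b, 6:b, 7:c, 12:b, 13:c edges: (7,5,2); (12,5,2); (12,13,1); (13,5,1)
final:
nodes: 0:a, 5:b, 6:b, 7:c, 12:b, 13:c
edges: (7,5,2); (12,5,2); (12,13,1); (13,5,1)


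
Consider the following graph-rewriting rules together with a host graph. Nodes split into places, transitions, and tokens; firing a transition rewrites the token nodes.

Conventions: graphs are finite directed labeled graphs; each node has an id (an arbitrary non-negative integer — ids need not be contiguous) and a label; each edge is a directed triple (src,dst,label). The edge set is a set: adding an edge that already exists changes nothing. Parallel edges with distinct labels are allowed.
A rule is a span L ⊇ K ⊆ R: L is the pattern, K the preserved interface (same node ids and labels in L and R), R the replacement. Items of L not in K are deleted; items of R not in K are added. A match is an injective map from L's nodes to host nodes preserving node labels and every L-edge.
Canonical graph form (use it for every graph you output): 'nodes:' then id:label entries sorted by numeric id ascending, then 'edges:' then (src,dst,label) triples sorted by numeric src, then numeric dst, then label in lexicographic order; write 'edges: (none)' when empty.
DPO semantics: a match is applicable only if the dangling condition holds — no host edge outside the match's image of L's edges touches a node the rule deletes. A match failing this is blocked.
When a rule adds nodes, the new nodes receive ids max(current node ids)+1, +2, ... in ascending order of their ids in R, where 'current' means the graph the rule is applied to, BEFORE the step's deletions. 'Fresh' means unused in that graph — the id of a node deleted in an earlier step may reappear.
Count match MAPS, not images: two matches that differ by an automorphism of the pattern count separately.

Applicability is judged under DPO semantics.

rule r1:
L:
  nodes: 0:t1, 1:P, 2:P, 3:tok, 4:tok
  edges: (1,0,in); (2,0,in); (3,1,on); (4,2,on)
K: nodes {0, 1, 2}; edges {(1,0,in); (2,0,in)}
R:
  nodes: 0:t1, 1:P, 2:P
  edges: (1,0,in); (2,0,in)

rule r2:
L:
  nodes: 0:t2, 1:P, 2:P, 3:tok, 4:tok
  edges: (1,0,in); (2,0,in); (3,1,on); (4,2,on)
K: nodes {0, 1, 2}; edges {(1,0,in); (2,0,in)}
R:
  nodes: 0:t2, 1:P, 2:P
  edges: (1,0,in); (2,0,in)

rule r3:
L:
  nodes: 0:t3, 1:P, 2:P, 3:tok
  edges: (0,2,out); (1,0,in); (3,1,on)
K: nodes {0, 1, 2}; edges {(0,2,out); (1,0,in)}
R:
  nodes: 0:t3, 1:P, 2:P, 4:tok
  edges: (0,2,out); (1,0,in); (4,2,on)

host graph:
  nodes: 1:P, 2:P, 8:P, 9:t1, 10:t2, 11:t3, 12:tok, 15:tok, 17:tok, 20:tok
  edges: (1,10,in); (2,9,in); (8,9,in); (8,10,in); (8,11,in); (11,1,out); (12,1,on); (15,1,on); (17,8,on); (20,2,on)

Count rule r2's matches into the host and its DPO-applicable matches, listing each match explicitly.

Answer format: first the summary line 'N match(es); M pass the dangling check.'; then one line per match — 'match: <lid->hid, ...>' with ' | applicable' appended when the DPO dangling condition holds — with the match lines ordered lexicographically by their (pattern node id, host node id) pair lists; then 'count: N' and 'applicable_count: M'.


4 match(es); 4 pass the dangling check.
match: 0->10, 1->1, 2->8, 3->12, 4->17 | applicable
match: 0->10, 1->1, 2->8, 3->15, 4->17 | applicable
match: 0->10, 1->8, 2->1, 3->17, 4->12 | applicable
match: 0->10, 1->8, 2->1, 3->17, 4->15 | applicable
count: 4
applicable_count: 4


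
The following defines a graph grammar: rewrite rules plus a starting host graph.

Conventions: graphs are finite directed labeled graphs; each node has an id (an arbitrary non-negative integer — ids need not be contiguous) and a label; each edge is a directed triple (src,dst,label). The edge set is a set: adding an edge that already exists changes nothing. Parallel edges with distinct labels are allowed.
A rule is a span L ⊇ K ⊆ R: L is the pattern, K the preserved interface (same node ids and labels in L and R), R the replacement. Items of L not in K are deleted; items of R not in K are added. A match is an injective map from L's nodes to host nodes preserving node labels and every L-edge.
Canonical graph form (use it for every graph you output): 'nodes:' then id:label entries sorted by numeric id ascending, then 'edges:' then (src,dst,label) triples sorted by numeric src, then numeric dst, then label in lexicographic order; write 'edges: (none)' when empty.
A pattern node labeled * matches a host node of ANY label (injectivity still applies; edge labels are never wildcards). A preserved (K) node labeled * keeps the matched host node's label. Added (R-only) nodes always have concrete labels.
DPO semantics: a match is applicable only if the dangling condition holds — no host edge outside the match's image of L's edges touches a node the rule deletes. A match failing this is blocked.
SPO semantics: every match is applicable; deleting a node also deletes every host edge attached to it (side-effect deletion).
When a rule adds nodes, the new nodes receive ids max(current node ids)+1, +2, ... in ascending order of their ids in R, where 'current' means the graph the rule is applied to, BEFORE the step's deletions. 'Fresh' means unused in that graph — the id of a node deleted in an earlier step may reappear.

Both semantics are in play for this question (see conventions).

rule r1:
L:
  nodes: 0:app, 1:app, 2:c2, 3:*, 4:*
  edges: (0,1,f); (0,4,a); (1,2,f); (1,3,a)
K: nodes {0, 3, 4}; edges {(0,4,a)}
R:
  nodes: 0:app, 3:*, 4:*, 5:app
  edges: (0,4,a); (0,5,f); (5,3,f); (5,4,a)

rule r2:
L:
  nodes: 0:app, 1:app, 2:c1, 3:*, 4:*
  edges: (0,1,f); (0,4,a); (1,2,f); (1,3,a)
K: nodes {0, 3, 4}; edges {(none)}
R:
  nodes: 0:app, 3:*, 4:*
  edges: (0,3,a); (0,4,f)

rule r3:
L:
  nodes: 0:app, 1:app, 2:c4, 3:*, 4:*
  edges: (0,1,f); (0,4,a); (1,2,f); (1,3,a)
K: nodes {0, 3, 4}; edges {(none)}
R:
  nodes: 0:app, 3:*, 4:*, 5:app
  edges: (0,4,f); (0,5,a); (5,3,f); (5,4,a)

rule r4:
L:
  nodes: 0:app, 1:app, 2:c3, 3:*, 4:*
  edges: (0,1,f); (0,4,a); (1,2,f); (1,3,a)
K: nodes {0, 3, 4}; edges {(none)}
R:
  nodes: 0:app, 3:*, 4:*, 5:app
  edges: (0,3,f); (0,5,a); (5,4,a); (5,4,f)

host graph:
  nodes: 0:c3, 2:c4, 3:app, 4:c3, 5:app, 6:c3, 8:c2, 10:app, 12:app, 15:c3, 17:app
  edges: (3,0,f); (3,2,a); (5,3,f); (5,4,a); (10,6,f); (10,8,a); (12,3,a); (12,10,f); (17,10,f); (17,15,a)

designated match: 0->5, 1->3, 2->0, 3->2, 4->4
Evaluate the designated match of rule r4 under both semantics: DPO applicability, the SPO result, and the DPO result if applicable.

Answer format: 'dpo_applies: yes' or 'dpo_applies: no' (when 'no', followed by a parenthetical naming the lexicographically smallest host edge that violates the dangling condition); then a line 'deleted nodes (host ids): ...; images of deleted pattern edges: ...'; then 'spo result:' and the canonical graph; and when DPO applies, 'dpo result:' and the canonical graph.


dpo_applies: no
(the rule deletes node 3, which keeps host edge (12,3,a) outside the match image — the dangling condition fails, DPO blocks; SPO proceeds and side-deletes such edges)
deleted nodes (host ids): 0, 3; images of deleted pattern edges: (3,0,f); (3,2,a); (5,3,f); (5,4,a)
spo result:
nodes: 2:c4, 4:c3, 5:app, 6:c3, 8:c2, 10:app, 12:app, 15:c3, 17:app, 18:app
edges: (5,2,f); (5,18,a); (10,6,f); (10,8,a); (12,10,f); (17,10,f); (17,15,a); (18,4,a); (18,4,f)


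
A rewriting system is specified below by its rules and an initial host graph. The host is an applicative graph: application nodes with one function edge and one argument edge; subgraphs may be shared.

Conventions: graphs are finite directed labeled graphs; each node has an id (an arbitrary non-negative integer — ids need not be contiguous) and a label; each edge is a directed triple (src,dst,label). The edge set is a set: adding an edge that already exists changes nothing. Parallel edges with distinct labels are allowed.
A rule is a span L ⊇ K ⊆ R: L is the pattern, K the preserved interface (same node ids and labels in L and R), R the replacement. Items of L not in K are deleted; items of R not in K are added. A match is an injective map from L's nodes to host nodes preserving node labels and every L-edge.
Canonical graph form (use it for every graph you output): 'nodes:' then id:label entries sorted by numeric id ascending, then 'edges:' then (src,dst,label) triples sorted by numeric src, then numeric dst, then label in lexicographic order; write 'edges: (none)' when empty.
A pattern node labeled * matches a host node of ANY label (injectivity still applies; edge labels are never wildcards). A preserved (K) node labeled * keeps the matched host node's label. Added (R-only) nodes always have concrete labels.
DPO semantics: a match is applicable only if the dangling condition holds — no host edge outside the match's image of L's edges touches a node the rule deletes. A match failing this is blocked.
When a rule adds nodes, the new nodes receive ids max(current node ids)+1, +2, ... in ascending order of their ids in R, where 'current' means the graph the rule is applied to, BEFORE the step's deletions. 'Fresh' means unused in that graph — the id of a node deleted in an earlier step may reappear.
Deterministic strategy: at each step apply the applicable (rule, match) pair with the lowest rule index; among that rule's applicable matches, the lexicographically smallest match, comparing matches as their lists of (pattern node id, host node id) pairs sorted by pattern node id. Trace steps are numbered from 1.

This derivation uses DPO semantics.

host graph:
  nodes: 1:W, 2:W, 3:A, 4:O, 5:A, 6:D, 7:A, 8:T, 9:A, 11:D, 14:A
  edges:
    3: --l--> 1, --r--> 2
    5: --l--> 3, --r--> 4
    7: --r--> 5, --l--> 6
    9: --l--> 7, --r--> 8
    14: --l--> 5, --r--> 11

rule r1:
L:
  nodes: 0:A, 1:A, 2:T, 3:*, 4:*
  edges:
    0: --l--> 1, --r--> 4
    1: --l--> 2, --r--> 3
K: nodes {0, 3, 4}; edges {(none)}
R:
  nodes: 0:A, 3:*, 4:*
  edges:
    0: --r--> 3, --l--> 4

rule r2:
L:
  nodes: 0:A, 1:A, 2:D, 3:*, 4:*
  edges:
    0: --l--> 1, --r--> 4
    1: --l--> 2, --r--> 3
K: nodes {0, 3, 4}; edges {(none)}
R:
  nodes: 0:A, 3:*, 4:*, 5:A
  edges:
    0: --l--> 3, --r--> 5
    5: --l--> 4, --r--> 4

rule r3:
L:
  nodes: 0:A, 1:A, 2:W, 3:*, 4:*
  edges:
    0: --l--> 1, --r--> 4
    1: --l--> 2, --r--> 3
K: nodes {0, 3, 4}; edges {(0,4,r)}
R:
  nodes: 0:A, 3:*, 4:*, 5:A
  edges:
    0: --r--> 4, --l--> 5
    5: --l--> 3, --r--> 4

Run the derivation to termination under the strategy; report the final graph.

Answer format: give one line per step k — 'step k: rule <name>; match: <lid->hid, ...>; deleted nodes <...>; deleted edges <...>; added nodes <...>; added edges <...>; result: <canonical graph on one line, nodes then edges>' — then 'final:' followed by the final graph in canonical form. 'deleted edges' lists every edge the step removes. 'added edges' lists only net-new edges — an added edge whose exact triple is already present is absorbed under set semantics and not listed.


step 1: rule r2; match: 0->9, 1->7, 2->6, 3->5, 4->8; deleted nodes 6, 7; deleted edges (7,5,r); (7,6,l); (9,7,l); (9,8,r); added nodes 15; added edges (9,5,l); (9,15,r); (15,8,l); (15,8,r); result: nodes: 1:W, 2:W, 3:A, 4:O, 5:A, 8:T, 9:A, 11:D, 14:A, 15:A edges: (3,1,l); (3,2,r); (5,3,l); (5,4,r); (9,5,l); (9,15,r); (14,5,l); (14,11,r); (15,8,l); (15,8,r)
step 2: rule r3; match: 0->5, 1->3, 2->1, 3->2, 4->4; deleted nodes 1, 3; deleted edges (3,1,l); (3,2,r); (5,3,l); added nodes 16; added edges (5,16,l); (16,2,l); (16,4,r); result: nodes: 2:W, 4:O, 5:A, 8:T, 9:A, 11:D, 14:A, 15:A, 16:A edges: (5,4,r); (5,16,l); (9,5,l); (9,15,r); (14,5,l); (14,11,r); (15,8,l); (15,8,r); (16,2,l); (16,4,r)
final:
nodes: 2:W, 4:O, 5:A, 8:T, 9:A, 11:D, 14:A, 15:A, 16:A
edges: (5,4,r); (5,16,l); (9,5,l); (9,15,r); (14,5,l); (14,11,r); (15,8,l); (15,8,r); (16,2,l); (16,4,r)


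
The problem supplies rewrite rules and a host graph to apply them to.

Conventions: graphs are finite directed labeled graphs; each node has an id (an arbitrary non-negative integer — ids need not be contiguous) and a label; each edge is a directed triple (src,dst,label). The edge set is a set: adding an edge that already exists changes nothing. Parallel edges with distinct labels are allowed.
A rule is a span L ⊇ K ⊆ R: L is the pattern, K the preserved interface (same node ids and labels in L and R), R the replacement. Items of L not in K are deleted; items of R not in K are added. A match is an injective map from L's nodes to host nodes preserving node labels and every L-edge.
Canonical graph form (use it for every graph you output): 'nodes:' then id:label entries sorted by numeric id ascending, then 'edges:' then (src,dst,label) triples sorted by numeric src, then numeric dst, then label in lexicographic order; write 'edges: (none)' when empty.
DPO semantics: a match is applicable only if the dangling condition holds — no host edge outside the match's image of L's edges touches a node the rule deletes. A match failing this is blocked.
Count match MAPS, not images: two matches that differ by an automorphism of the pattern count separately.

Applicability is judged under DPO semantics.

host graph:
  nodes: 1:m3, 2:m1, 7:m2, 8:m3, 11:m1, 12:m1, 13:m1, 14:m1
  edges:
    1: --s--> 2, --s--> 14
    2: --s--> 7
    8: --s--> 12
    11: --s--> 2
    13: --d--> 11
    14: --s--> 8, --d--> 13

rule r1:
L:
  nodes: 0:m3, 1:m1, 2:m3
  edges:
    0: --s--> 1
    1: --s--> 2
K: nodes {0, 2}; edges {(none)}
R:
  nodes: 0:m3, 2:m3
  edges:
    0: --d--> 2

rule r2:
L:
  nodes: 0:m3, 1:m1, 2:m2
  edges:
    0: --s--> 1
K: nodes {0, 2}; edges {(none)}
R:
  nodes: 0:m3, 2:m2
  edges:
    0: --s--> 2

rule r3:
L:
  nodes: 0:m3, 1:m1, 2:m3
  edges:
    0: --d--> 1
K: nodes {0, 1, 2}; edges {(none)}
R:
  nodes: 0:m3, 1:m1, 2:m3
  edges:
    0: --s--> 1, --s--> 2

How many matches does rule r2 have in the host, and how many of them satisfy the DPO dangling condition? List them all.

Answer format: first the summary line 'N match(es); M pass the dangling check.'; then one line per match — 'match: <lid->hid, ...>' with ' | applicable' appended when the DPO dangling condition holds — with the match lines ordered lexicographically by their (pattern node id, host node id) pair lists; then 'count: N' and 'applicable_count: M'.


3 match(es); 1 pass the dangling check.
match: 0->1, 1->2, 2->7
match: 0->1, 1->14, 2->7
match: 0->8, 1->12, 2->7 | applicable
count: 3
applicable_count: 1


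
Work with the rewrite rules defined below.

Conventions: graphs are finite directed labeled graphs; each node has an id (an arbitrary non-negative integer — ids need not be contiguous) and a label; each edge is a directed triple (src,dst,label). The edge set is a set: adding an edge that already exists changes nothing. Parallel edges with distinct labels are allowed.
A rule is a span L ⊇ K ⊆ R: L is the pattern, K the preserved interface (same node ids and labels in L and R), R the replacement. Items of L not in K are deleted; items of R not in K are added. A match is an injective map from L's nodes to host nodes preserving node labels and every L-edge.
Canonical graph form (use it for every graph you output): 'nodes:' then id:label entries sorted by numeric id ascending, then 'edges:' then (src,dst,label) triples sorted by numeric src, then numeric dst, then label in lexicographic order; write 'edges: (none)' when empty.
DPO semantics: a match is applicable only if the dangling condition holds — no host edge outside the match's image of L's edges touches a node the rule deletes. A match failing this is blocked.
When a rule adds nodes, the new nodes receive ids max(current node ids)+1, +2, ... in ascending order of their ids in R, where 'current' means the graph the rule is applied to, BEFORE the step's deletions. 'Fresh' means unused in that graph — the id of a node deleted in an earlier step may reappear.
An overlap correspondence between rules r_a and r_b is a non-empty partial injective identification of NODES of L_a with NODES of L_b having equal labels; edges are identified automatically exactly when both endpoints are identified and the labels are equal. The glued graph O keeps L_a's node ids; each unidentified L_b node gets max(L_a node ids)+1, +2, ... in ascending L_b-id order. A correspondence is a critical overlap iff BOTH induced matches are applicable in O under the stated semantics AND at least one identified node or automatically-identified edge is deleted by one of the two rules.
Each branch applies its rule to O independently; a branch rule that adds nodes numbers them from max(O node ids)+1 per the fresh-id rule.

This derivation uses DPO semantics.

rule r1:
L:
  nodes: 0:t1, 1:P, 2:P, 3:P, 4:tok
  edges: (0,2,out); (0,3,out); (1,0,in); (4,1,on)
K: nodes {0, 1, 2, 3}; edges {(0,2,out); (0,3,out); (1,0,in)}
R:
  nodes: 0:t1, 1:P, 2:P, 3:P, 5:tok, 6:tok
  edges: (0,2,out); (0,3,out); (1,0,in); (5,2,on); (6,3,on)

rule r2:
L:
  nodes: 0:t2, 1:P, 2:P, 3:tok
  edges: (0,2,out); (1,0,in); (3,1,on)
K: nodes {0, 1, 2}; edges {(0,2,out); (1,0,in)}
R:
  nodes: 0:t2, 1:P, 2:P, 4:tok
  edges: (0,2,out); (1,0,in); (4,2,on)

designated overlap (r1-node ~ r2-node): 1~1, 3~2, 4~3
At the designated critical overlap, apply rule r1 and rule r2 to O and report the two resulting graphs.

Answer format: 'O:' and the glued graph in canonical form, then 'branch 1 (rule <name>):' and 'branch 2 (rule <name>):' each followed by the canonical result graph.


O:
nodes: 0:t1, 1:P, 2:P, 3:P, 4:tok, 5:t2
edges: (0,2,out); (0,3,out); (1,0,in); (1,5,in); (4,1,on); (5,3,out)
branch 1 (rule r1):
nodes: 0:t1, 1:P, 2:P, 3:P, 5:t2, 6:tok, 7:tok
edges: (0,2,out); (0,3,out); (1,0,in); (1,5,in); (5,3,out); (6,2,on); (7,3,on)
branch 2 (rule r2):
nodes: 0:t1, 1:P, 2:P, 3:P, 5:t2, 6:tok
edges: (0,2,out); (0,3,out); (1,0,in); (1,5,in); (5,3,out); (6,3,on)


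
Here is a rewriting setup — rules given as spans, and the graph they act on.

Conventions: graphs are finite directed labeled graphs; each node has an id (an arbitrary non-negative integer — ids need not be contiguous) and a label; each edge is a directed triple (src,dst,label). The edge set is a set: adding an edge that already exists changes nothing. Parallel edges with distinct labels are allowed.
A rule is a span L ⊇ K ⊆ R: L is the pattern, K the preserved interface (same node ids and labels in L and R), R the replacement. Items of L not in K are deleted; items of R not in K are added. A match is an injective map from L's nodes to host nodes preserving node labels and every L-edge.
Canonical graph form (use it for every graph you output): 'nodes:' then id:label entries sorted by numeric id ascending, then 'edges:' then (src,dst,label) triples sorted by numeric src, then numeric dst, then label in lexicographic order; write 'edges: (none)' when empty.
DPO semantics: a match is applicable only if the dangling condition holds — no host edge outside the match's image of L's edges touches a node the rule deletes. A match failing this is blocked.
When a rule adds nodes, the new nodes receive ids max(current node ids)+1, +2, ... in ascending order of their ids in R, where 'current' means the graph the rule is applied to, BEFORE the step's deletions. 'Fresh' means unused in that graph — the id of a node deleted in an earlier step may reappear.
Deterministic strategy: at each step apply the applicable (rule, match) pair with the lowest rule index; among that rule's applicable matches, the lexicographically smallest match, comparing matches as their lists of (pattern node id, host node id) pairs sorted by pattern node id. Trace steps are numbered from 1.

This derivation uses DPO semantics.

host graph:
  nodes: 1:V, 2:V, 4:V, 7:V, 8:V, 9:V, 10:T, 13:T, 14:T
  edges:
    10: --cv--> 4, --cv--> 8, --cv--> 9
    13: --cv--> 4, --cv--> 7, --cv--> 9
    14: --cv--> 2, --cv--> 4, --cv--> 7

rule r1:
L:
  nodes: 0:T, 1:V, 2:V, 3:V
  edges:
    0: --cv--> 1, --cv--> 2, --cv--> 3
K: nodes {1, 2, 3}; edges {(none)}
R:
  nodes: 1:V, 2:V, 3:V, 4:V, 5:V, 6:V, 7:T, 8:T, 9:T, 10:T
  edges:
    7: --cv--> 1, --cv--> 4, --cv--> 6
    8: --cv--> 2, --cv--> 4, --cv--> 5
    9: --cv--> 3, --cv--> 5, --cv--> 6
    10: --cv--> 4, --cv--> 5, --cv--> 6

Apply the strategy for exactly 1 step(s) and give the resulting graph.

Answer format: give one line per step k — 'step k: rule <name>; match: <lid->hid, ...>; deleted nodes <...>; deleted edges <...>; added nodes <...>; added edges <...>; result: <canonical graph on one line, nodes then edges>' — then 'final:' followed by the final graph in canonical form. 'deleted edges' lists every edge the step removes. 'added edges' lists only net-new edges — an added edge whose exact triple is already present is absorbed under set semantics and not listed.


step 1: rule r1; match: 0->10, 1->4, 2->8, 3->9; deleted nodes 10; deleted edges (10,4,cv); (10,8,cv); (10,9,cv); added nodes 15, 16, 17, 18, 19, 20, 21; added edges (18,4,cv); (18,15,cv); (18,17,cv); (19,8,cv); (19,15,cv); (19,16,cv); (20,9,cv); (20,16,cv); (20,17,cv); (21,15,cv); (21,16,cv); (21,17,cv); result: nodes: 1:V, 2:V, 4:V, 7:V, 8:V, 9:V, 13:T, 14:T, 15:V, 16:V, 17:V, 18:T, 19:T, 20:T, 21:T edges: (13,4,cv); (13,7,cv); (13,9,cv); (14,2,cv); (14,4,cv); (14,7,cv); (18,4,cv); (18,15,cv); (18,17,cv); (19,8,cv); (19,15,cv); (19,16,cv); (20,9,cv); (20,16,cv); (20,17,cv); (21,15,cv); (21,16,cv); (21,17,cv)
final:
nodes: 1:V, 2:V, 4:V, 7:V, 8:V, 9:V, 13:T, 14:T, 15:V, 16:V, 17:V, 18:T, 19:T, 20:T, 21:T
edges: (13,4,cv); (13,7,cv); (13,9,cv); (14,2,cv); (14,4,cv); (14,7,cv); (18,4,cv); (18,15,cv); (18,17,cv); (19,8,cv); (19,15,cv); (19,16,cv); (20,9,cv); (20,16,cv); (20,17,cv); (21,15,cv); (21,16,cv); (21,17,cv)


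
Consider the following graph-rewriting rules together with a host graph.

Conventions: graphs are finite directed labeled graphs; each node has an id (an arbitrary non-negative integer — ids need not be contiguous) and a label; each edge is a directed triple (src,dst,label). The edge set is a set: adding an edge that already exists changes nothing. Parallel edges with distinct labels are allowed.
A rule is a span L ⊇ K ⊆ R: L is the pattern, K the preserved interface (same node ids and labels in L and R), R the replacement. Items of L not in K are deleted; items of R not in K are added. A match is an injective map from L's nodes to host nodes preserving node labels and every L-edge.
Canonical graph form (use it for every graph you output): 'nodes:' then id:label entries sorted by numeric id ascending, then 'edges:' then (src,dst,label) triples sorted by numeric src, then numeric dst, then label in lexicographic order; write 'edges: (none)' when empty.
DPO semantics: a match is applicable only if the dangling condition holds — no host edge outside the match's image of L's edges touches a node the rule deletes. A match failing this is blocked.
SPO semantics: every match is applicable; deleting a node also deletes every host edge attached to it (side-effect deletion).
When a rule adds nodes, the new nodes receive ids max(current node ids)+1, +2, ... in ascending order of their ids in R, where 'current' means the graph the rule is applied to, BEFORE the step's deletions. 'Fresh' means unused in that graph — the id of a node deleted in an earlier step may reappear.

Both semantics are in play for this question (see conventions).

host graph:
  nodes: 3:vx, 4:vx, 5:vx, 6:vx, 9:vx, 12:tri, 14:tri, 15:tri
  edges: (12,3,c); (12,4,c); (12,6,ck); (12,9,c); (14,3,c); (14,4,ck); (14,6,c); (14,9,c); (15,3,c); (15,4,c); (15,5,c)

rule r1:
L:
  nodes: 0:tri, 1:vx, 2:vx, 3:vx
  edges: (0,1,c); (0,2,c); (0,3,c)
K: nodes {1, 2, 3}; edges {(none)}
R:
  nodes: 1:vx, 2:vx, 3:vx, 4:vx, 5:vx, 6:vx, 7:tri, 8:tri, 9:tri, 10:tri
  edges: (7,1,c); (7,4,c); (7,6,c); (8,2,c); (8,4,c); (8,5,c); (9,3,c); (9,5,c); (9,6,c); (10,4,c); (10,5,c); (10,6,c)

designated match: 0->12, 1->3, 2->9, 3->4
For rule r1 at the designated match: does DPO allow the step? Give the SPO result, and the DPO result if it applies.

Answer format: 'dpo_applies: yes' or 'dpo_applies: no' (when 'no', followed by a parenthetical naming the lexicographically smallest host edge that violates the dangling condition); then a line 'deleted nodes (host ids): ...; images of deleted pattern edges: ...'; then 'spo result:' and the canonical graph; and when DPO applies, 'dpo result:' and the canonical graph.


dpo_applies: no
(the rule deletes node 12, which keeps host edge (12,6,ck) outside the match image — the dangling condition fails, DPO blocks; SPO proceeds and side-deletes such edges)
deleted nodes (host ids): 12; images of deleted pattern edges: (12,3,c); (12,4,c); (12,9,c)
spo result:
nodes: 3:vx, 4:vx, 5:vx, 6:vx, 9:vx, 14:tri, 15:tri, 16:vx, 17:vx, 18:vx, 19:tri, 20:tri, 21:tri, 22:tri
edges: (14,3,c); (14,4,ck); (14,6,c); (14,9,c); (15,3,c); (15,4,c); (15,5,c); (19,3,c); (19,16,c); (19,18,c); (20,9,c); (20,16,c); (20,17,c); (21,4,c); (21,17,c); (21,18,c); (22,16,c); (22,17,c); (22,18,c)


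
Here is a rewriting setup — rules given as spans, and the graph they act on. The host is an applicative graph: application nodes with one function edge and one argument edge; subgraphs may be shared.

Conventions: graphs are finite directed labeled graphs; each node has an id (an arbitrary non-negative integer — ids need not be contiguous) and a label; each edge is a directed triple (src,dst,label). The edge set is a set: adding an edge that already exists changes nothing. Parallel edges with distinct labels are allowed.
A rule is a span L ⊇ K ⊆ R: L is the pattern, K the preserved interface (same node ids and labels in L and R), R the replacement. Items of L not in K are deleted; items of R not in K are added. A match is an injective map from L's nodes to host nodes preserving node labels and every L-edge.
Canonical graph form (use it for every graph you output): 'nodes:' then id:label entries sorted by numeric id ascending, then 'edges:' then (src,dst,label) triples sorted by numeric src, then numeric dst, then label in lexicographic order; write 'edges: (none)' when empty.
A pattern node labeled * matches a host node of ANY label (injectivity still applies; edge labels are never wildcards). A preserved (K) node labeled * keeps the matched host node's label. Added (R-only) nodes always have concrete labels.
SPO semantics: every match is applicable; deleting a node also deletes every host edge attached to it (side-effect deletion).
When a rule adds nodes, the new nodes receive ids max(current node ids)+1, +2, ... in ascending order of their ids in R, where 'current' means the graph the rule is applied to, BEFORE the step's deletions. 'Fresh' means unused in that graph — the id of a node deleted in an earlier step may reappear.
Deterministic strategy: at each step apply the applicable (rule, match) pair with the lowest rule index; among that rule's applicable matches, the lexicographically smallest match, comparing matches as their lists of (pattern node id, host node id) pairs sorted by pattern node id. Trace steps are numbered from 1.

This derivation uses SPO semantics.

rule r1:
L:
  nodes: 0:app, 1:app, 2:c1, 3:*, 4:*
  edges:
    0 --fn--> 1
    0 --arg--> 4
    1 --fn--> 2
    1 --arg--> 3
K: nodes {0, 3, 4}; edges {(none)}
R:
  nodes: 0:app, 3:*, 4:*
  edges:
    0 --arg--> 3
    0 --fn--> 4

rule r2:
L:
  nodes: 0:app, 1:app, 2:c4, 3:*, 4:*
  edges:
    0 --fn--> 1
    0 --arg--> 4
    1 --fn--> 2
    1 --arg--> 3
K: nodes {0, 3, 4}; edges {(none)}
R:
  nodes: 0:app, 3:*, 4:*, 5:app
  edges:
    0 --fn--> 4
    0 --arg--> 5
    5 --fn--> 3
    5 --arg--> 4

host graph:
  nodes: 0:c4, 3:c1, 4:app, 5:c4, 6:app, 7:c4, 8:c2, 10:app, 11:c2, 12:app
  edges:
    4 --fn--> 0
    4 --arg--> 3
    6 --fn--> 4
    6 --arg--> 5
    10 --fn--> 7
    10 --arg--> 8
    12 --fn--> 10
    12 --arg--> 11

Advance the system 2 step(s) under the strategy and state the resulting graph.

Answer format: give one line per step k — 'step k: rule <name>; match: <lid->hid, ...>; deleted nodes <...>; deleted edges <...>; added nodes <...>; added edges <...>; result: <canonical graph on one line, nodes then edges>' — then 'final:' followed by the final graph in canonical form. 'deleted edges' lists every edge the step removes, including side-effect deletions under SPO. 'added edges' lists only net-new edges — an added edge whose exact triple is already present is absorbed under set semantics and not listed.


step 1: rule r2; match: 0->6, 1->4, 2->0, 3->3, 4->5; deleted nodes 0, 4; deleted edges (4,0,fn); (4,3,arg); (6,4,fn); (6,5,arg); added nodes 13; added edges (6,5,fn); (6,13,arg); (13,3,fn); (13,5,arg); result: nodes: 3:c1, 5:c4, 6:app, 7:c4, 8:c2, 10:app, 11:c2, 12:app, 13:app edges: (6,5,fn); (6,13,arg); (10,7,fn); (10,8,arg); (12,10,fn); (12,11,arg); (13,3,fn); (13,5,arg)
step 2: rule r2; match: 0->12, 1->10, 2->7, 3->8, 4->11; deleted nodes 7, 10; deleted edges (10,7,fn); (10,8,arg); (12,10,fn); (12,11,arg); added nodes 14; added edges (12,11,fn); (12,14,arg); (14,8,fn); (14,11,arg); result: nodes: 3:c1, 5:c4, 6:app, 8:c2, 11:c2, 12:app, 13:app, 14:app edges: (6,5,fn); (6,13,arg); (12,11,fn); (12,14,arg); (13,3,fn); (13,5,arg); (14,8,fn); (14,11,arg)
final:
nodes: 3:c1, 5:c4, 6:app, 8:c2, 11:c2, 12:app, 13:app, 14:app
edges: (6,5,fn); (6,13,arg); (12,11,fn); (12,14,arg); (13,3,fn); (13,5,arg); (14,8,fn); (14,11,arg)


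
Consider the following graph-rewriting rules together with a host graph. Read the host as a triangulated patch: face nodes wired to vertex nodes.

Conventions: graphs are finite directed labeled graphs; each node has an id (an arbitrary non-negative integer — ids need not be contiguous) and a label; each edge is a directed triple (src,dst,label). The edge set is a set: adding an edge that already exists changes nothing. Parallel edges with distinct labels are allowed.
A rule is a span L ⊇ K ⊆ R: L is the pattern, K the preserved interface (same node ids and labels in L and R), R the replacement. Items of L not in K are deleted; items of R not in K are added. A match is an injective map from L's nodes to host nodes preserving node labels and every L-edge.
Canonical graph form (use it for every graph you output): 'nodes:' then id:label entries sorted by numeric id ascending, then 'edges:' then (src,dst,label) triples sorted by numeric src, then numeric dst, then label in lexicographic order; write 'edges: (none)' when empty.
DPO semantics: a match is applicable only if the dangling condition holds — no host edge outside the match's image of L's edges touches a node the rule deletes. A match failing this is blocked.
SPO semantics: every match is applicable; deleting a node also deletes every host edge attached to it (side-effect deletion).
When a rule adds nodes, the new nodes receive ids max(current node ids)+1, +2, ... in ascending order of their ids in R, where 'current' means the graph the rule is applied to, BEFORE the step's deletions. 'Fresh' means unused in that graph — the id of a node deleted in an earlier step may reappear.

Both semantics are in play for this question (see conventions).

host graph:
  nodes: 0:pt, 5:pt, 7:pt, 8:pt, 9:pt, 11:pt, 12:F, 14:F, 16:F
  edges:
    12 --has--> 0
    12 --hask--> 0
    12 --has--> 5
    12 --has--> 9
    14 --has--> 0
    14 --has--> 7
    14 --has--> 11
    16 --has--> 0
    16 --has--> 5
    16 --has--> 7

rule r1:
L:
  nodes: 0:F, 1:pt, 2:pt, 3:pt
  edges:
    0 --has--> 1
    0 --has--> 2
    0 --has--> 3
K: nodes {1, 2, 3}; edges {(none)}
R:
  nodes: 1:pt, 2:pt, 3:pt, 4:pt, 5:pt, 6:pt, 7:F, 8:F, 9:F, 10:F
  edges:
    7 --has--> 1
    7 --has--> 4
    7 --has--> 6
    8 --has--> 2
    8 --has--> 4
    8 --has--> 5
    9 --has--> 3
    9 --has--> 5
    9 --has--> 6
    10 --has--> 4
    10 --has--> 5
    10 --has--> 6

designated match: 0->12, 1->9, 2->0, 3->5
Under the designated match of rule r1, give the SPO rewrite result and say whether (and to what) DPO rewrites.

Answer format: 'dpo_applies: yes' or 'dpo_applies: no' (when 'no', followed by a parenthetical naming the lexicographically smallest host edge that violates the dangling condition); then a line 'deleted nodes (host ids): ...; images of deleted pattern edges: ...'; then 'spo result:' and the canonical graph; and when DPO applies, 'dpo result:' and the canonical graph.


dpo_applies: no
(the rule deletes node 12, which keeps host edge (12,0,hask) outside the match image — the dangling condition fails, DPO blocks; SPO proceeds and side-deletes such edges)
deleted nodes (host ids): 12; images of deleted pattern edges: (12,0,has); (12,5,has); (12,9,has)
spo result:
nodes: 0:pt, 5:pt, 7:pt, 8:pt, 9:pt, 11:pt, 14:F, 16:F, 17:pt, 18:pt, 19:pt, 20:F, 21:F, 22:F, 23:F
edges: (14,0,has); (14,7,has); (14,11,has); (16,0,has); (16,5,has); (16,7,has); (20,9,has); (20,17,has); (20,19,has); (21,0,has); (21,17,has); (21,18,has); (22,5,has); (22,18,has); (22,19,has); (23,17,has); (23,18,has); (23,19,has)
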